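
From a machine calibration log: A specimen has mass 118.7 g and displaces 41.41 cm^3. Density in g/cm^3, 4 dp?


rho = 118.7 / 41.41 = 2.8665 g/cm^3


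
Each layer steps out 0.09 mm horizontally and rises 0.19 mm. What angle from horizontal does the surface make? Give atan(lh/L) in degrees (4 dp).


angle = atan(0.19/0.09) = 64.6538 degrees


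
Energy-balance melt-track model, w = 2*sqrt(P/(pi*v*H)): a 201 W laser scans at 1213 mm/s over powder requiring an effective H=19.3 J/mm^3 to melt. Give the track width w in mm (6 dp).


w = 2*sqrt(201/(pi*1213*19.3)) = 0.104555 mm


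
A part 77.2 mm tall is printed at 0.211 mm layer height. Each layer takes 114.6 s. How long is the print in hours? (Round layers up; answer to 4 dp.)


Layers = ceil(77.2/0.211) = 366
t = 366 * 114.6 / 3600 = 11.651 hrs


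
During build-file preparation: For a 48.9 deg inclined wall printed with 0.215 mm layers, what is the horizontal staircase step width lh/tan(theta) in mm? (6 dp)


step = 0.215 / tan(48.9) = 0.187556 mm


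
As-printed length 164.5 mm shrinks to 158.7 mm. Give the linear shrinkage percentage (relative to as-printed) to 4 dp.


Shrinkage = ((164.5-158.7)/164.5)*100 = 3.5258 %


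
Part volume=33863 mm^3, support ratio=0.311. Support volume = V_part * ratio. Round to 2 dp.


V_support = 33863 * 0.311 = 10531.39 mm^3


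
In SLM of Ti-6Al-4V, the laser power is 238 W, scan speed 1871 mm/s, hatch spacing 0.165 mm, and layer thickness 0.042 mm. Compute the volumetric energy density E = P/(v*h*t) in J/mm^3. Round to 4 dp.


E = 238 / (1871*0.165*0.042) = 18.3557 J/mm^3


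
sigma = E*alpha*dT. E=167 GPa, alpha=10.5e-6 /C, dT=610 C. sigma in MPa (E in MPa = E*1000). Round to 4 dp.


sigma = 167*1000 * 10.5e-6 * 610 = 1069.635 MPa


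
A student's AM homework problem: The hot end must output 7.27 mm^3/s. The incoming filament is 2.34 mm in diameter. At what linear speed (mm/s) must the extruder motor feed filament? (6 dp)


A = pi*(2.34/2)^2 = 4.300526
v = 7.27 / 4.300526 = 1.690491 mm/s


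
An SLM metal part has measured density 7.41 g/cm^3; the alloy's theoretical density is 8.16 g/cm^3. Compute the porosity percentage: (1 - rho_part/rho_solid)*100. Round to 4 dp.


Porosity = (1-7.41/8.16)*100 = 9.1912 %


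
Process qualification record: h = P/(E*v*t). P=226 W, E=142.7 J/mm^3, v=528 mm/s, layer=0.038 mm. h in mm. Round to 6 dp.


h = 226 / (142.7*528*0.038) = 0.078935 mm


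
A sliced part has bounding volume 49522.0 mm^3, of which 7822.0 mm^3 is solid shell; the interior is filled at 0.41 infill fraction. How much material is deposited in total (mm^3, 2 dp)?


V_infill = (49522.0 - 7822.0) * 0.41 = 17097.0
V_total = 7822.0 + 17097.0 = 24919.0 mm^3


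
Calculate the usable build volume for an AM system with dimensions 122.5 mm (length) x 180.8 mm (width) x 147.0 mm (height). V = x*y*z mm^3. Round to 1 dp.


V = 122.5 * 180.8 * 147.0 = 3255756.0 mm^3


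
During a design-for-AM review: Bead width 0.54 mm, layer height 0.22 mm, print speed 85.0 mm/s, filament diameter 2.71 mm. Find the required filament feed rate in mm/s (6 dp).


Q = 0.54 * 0.22 * 85.0 = 10.098 mm^3/s
A_fil = pi*(2.71/2)^2 = 5.76804265 mm^2
v_feed = 10.098 / 5.76804265 = 1.750681 mm/s


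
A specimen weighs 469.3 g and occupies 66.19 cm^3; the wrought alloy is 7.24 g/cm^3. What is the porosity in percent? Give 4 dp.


rho_part = 469.3 / 66.19 = 7.09019489 g/cm^3
Porosity = (1 - 7.09019489/7.24)*100 = 2.0691 %


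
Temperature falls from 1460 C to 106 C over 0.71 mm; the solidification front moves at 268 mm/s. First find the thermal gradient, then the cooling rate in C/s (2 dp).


G = (1460-106)/0.71 = 1907.04225352 C/mm
CR = 1907.04225352 * 268 = 511087.32 C/s


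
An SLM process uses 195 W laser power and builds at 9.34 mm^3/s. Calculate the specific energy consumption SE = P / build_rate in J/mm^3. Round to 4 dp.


SE = 195 / 9.34 = 20.8779 J/mm^3


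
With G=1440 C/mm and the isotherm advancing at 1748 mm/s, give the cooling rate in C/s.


CR = 1440 * 1748 = 2517120 C/s


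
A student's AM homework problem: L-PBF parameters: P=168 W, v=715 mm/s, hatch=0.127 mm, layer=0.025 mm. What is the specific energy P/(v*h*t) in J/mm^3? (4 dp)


Build rate = 715 * 0.127 * 0.025 = 2.270125 mm^3/s
SE = 168 / 2.270125 = 74.0047 J/mm^3


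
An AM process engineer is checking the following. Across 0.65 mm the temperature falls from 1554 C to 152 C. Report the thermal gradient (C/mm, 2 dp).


G = (1554-152)/0.65 = 2156.92 C/mm


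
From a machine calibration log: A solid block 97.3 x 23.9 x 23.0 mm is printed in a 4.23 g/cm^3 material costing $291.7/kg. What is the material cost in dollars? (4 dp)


V = 97.3 * 23.9 * 23.0 = 53485.81 mm^3 = 53.48581 cm^3
Mass = 53.48581 * 4.23 / 1000 = 0.22624498 kg
Cost = 0.22624498 * 291.7 = 65.9957 $


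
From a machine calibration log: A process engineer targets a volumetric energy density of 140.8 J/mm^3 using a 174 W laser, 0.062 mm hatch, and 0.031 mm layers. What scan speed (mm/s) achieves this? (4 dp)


v = 174 / (140.8*0.062*0.031) = 642.9737 mm/s


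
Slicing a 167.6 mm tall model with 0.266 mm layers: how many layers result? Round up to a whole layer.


Layers = ceil(167.6/0.266) = 631


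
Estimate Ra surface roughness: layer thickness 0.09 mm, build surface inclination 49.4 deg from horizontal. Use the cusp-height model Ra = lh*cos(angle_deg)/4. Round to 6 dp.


Ra = 0.09 * cos(49.4) / 4 = 0.014642 mm


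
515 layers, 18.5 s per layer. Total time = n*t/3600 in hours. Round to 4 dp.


t = 515 * 18.5 / 3600 = 2.6465 hrs


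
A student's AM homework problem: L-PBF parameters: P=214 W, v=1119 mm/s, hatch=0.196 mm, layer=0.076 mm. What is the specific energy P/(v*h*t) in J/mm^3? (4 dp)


Build rate = 1119 * 0.196 * 0.076 = 16.668624 mm^3/s
SE = 214 / 16.668624 = 12.8385 J/mm^3


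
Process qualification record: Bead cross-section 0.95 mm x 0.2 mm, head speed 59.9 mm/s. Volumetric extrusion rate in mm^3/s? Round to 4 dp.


Rate = 0.95 * 0.2 * 59.9 = 11.381 mm^3/s


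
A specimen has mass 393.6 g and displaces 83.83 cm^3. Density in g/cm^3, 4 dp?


rho = 393.6 / 83.83 = 4.6952 g/cm^3


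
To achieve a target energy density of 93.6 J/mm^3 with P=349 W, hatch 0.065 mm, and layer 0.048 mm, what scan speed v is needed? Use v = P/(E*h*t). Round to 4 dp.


v = 349 / (93.6*0.065*0.048) = 1195.0745 mm/s


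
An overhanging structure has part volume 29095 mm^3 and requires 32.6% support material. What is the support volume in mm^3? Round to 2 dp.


V_support = 29095 * 0.326 = 9484.97 mm^3


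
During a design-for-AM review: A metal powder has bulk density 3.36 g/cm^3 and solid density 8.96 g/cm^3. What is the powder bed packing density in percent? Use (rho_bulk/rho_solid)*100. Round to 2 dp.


Packing = (3.36/8.96)*100 = 37.5 %


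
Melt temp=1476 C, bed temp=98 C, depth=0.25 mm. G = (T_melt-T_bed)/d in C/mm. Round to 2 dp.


G = (1476-98)/0.25 = 5512.0 C/mm


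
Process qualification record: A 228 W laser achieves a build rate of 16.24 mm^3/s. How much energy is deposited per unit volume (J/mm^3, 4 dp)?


SE = 228 / 16.24 = 14.0394 J/mm^3


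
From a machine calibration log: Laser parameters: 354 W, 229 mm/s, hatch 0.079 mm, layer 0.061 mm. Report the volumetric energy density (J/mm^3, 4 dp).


E = 354 / (229*0.079*0.061) = 320.7826 J/mm^3


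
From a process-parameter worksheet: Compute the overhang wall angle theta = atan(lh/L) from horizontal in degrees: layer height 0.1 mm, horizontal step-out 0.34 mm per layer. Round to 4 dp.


angle = atan(0.1/0.34) = 16.3895 degrees


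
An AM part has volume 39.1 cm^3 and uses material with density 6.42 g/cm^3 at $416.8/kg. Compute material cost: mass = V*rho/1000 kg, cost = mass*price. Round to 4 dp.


Mass = 39.1*6.42/1000 = 0.251022 kg
Cost = 0.251022 * 416.8 = 104.626 $


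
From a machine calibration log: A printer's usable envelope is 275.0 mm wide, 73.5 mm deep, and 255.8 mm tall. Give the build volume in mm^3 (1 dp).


V = 275.0 * 73.5 * 255.8 = 5170357.5 mm^3


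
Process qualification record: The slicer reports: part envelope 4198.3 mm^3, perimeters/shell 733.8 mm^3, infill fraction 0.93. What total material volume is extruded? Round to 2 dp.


V_infill = (4198.3 - 733.8) * 0.93 = 3221.99
V_total = 733.8 + 3221.99 = 3955.79 mm^3


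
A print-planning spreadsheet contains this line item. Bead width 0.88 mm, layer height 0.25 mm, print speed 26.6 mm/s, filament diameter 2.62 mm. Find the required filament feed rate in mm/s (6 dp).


Q = 0.88 * 0.25 * 26.6 = 5.852 mm^3/s
A_fil = pi*(2.62/2)^2 = 5.39128715 mm^2
v_feed = 5.852 / 5.39128715 = 1.085455 mm/s


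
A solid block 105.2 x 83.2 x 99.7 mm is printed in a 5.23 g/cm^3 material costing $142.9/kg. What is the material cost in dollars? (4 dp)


V = 105.2 * 83.2 * 99.7 = 872638.208 mm^3 = 872.638208 cm^3
Mass = 872.638208 * 5.23 / 1000 = 4.56389783 kg
Cost = 4.56389783 * 142.9 = 652.181 $


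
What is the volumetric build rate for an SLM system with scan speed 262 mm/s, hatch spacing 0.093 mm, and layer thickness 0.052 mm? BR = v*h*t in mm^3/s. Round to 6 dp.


Rate = 262 * 0.093 * 0.052 = 1.267032 mm^3/s


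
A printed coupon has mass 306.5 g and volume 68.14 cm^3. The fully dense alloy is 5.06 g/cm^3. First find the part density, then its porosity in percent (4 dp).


rho_part = 306.5 / 68.14 = 4.49809216 g/cm^3
Porosity = (1 - 4.49809216/5.06)*100 = 11.1049 %


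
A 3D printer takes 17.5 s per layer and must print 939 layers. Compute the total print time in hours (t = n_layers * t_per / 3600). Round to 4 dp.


t = 939 * 17.5 / 3600 = 4.5646 hrs


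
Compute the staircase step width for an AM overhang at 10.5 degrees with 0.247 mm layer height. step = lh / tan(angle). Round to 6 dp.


step = 0.247 / tan(10.5) = 1.332693 mm


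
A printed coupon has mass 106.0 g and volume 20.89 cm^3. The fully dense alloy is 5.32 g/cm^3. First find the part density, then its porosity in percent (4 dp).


rho_part = 106.0 / 20.89 = 5.07419818 g/cm^3
Porosity = (1 - 5.07419818/5.32)*100 = 4.6203 %


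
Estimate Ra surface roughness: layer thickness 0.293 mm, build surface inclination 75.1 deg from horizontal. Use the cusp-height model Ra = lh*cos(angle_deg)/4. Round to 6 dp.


Ra = 0.293 * cos(75.1) / 4 = 0.018835 mm


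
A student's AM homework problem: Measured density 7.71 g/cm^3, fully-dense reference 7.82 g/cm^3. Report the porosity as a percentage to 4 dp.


Porosity = (1-7.71/7.82)*100 = 1.4066 %


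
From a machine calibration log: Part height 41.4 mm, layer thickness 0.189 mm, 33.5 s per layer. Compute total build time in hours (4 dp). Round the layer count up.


Layers = ceil(41.4/0.189) = 220
t = 220 * 33.5 / 3600 = 2.0472 hrs


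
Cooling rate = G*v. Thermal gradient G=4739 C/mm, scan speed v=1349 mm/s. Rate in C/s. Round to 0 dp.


CR = 4739 * 1349 = 6392911 C/s


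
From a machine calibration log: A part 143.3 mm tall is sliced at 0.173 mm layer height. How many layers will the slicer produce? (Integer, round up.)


Layers = ceil(143.3/0.173) = 829


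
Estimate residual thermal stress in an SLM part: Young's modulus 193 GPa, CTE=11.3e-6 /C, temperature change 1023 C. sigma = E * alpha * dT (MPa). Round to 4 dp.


sigma = 193*1000 * 11.3e-6 * 1023 = 2231.0607 MPa


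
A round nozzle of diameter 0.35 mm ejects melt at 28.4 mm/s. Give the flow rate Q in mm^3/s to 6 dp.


A = pi*(0.35/2)^2 = 0.09621128 mm^2
Q = 0.09621128 * 28.4 = 2.7324 mm^3/s


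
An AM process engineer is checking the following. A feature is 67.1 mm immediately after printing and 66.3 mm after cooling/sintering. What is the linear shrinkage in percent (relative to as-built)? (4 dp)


Shrinkage = ((67.1-66.3)/67.1)*100 = 1.1923 %


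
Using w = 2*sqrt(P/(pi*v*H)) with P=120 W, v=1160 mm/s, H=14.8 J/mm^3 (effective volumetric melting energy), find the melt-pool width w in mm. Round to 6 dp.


w = 2*sqrt(120/(pi*1160*14.8)) = 0.094338 mm


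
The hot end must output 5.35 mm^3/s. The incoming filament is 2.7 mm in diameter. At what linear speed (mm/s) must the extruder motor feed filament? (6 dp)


A = pi*(2.7/2)^2 = 5.725553
v = 5.35 / 5.725553 = 0.934408 mm/s


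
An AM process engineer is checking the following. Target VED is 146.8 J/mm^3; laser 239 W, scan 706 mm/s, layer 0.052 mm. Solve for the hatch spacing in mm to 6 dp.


h = 239 / (146.8*706*0.052) = 0.044347 mm


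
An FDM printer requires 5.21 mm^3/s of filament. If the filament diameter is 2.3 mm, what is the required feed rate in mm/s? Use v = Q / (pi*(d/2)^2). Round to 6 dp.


A = pi*(2.3/2)^2 = 4.154756
v = 5.21 / 4.154756 = 1.253985 mm/s


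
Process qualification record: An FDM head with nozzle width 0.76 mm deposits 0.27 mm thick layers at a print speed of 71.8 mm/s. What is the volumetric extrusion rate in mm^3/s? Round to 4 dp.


Rate = 0.76 * 0.27 * 71.8 = 14.7334 mm^3/s


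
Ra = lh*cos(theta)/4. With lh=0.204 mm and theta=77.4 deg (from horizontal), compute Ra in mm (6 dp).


Ra = 0.204 * cos(77.4) / 4 = 0.011125 mm


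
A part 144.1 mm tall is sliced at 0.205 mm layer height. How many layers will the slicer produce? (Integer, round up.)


Layers = ceil(144.1/0.205) = 703


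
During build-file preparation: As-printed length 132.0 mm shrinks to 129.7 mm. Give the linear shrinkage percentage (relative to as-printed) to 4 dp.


Shrinkage = ((132.0-129.7)/132.0)*100 = 1.7424 %


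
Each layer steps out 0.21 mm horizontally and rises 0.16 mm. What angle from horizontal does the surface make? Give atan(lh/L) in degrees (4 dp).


angle = atan(0.16/0.21) = 37.3039 degrees


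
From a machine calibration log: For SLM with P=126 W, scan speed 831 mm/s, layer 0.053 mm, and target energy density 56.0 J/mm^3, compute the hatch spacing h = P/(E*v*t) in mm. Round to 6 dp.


h = 126 / (56.0*831*0.053) = 0.051086 mm


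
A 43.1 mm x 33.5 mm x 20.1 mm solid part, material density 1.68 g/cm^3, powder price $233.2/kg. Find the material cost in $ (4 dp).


V = 43.1 * 33.5 * 20.1 = 29021.385 mm^3 = 29.021385 cm^3
Mass = 29.021385 * 1.68 / 1000 = 0.04875593 kg
Cost = 0.04875593 * 233.2 = 11.3699 $


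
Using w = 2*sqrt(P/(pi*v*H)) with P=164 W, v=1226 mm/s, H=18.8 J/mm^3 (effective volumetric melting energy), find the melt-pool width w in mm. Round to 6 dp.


w = 2*sqrt(164/(pi*1226*18.8)) = 0.095182 mm


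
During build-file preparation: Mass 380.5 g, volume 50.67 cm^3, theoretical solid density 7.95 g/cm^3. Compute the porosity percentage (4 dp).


rho_part = 380.5 / 50.67 = 7.50937438 g/cm^3
Porosity = (1 - 7.50937438/7.95)*100 = 5.5425 %


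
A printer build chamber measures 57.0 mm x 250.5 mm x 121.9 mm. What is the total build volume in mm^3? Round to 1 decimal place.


V = 57.0 * 250.5 * 121.9 = 1740549.2 mm^3


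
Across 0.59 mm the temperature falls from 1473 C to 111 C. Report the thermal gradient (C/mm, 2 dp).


G = (1473-111)/0.59 = 2308.47 C/mm


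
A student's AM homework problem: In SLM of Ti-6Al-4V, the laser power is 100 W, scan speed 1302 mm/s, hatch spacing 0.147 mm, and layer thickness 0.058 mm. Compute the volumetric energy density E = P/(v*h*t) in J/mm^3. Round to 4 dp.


E = 100 / (1302*0.147*0.058) = 9.0083 J/mm^3


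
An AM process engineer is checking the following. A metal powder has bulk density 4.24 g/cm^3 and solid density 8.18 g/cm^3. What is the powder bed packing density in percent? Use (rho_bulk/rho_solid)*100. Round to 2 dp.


Packing = (4.24/8.18)*100 = 51.83 %


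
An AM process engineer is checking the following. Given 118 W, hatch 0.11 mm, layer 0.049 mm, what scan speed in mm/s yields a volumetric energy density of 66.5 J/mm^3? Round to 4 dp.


v = 118 / (66.5*0.11*0.049) = 329.2089 mm/s


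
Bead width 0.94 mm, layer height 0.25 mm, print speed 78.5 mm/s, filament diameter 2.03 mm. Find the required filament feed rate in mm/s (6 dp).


Q = 0.94 * 0.25 * 78.5 = 18.4475 mm^3/s
A_fil = pi*(2.03/2)^2 = 3.23654729 mm^2
v_feed = 18.4475 / 3.23654729 = 5.699747 mm/s


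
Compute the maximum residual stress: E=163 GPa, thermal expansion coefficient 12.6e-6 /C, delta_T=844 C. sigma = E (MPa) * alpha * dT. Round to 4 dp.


sigma = 163*1000 * 12.6e-6 * 844 = 1733.4072 MPa


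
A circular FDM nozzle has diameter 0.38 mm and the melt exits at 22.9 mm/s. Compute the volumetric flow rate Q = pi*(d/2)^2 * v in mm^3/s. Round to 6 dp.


A = pi*(0.38/2)^2 = 0.11341149 mm^2
Q = 0.11341149 * 22.9 = 2.597123 mm^3/s


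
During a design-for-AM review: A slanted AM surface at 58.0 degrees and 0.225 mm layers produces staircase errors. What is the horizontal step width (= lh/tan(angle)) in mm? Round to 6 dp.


step = 0.225 / tan(58.0) = 0.140596 mm


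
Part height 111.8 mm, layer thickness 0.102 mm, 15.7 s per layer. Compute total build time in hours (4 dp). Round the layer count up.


Layers = ceil(111.8/0.102) = 1097
t = 1097 * 15.7 / 3600 = 4.7841 hrs


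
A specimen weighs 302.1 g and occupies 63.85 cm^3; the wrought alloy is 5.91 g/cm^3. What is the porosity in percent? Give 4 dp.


rho_part = 302.1 / 63.85 = 4.73140172 g/cm^3
Porosity = (1 - 4.73140172/5.91)*100 = 19.9424 %


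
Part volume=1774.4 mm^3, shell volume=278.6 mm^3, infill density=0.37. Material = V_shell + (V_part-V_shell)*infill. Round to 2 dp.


V_infill = (1774.4 - 278.6) * 0.37 = 553.45
V_total = 278.6 + 553.45 = 832.05 mm^3


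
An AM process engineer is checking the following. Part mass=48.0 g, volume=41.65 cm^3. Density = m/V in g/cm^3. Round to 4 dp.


rho = 48.0 / 41.65 = 1.1525 g/cm^3


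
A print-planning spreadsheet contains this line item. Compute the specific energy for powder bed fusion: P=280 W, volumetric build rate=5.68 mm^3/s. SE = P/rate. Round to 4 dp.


SE = 280 / 5.68 = 49.2958 J/mm^3


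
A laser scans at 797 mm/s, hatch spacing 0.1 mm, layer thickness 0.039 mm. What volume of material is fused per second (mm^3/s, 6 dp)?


Rate = 797 * 0.1 * 0.039 = 3.1083 mm^3/s


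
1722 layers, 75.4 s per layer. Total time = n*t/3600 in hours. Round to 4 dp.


t = 1722 * 75.4 / 3600 = 36.0663 hrs


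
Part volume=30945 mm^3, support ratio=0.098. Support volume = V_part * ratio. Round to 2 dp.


V_support = 30945 * 0.098 = 3032.61 mm^3


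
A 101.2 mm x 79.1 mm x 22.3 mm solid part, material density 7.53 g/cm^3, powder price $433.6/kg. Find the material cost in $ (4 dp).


V = 101.2 * 79.1 * 22.3 = 178509.716 mm^3 = 178.509716 cm^3
Mass = 178.509716 * 7.53 / 1000 = 1.34417816 kg
Cost = 1.34417816 * 433.6 = 582.8357 $


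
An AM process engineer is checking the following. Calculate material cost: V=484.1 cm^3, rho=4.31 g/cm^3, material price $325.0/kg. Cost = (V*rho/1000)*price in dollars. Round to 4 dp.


Mass = 484.1*4.31/1000 = 2.086471 kg
Cost = 2.086471 * 325.0 = 678.1031 $


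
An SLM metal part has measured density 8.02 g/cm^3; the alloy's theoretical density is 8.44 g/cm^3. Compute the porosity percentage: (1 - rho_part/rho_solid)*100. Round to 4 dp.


Porosity = (1-8.02/8.44)*100 = 4.9763 %


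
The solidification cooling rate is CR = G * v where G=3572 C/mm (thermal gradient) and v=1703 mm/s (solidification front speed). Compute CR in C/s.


CR = 3572 * 1703 = 6083116 C/s


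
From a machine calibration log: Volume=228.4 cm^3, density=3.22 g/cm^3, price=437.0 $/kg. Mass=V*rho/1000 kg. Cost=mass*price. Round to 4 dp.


Mass = 228.4*3.22/1000 = 0.735448 kg
Cost = 0.735448 * 437.0 = 321.3908 $


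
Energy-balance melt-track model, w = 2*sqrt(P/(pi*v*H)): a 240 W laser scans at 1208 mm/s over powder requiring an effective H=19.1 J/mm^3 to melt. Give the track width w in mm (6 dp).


w = 2*sqrt(240/(pi*1208*19.1)) = 0.115083 mm


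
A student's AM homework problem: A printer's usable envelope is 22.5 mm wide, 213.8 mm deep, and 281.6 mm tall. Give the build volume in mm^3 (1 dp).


V = 22.5 * 213.8 * 281.6 = 1354636.8 mm^3


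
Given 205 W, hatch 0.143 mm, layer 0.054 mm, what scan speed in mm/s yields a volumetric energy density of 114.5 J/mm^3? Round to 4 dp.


v = 205 / (114.5*0.143*0.054) = 231.8561 mm/s


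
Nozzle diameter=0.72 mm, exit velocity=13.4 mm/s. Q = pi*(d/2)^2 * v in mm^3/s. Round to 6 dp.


A = pi*(0.72/2)^2 = 0.40715041 mm^2
Q = 0.40715041 * 13.4 = 5.455815 mm^3/s


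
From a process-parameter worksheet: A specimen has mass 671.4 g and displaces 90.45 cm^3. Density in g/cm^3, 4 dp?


rho = 671.4 / 90.45 = 7.4229 g/cm^3


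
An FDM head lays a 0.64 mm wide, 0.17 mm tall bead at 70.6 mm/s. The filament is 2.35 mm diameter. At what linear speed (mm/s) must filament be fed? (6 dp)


Q = 0.64 * 0.17 * 70.6 = 7.68128 mm^3/s
A_fil = pi*(2.35/2)^2 = 4.33736136 mm^2
v_feed = 7.68128 / 4.33736136 = 1.770957 mm/s


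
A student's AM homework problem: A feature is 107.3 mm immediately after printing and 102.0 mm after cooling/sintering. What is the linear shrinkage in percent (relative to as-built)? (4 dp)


Shrinkage = ((107.3-102.0)/107.3)*100 = 4.9394 %


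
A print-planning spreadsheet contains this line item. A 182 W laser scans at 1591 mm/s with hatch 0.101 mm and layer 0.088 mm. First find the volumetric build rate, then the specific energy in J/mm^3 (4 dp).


Build rate = 1591 * 0.101 * 0.088 = 14.140808 mm^3/s
SE = 182 / 14.140808 = 12.8706 J/mm^3


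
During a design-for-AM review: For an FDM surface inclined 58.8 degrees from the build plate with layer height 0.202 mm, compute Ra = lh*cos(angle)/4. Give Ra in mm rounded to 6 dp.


Ra = 0.202 * cos(58.8) / 4 = 0.02616 mm


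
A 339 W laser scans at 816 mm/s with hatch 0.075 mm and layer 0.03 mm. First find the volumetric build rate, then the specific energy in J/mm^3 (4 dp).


Build rate = 816 * 0.075 * 0.03 = 1.836 mm^3/s
SE = 339 / 1.836 = 184.6405 J/mm^3


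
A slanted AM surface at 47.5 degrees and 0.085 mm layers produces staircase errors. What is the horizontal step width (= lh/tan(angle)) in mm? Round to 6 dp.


step = 0.085 / tan(47.5) = 0.077888 mm


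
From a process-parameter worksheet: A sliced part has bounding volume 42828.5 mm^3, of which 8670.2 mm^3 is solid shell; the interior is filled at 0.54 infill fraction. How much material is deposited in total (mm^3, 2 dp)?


V_infill = (42828.5 - 8670.2) * 0.54 = 18445.48
V_total = 8670.2 + 18445.48 = 27115.68 mm^3


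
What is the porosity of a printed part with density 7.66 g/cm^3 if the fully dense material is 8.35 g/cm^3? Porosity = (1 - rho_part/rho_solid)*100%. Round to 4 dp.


Porosity = (1-7.66/8.35)*100 = 8.2635 %


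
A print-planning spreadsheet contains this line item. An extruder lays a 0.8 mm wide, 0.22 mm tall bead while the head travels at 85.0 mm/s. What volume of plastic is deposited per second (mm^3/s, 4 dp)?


Rate = 0.8 * 0.22 * 85.0 = 14.96 mm^3/s


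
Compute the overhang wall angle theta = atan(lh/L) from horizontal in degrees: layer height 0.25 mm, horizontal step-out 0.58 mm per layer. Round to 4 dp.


angle = atan(0.25/0.58) = 23.3177 degrees


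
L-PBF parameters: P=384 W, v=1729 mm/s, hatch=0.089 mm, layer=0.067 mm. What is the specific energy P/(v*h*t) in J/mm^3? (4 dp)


Build rate = 1729 * 0.089 * 0.067 = 10.310027 mm^3/s
SE = 384 / 10.310027 = 37.2453 J/mm^3


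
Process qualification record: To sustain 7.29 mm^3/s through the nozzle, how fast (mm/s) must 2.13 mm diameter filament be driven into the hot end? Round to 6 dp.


A = pi*(2.13/2)^2 = 3.563273
v = 7.29 / 3.563273 = 2.045872 mm/s


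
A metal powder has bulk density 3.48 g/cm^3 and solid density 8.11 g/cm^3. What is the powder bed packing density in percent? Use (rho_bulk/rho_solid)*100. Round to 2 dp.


Packing = (3.48/8.11)*100 = 42.91 %


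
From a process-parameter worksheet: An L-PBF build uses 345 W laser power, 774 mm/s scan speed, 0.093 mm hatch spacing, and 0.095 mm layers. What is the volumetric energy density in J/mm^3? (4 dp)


E = 345 / (774*0.093*0.095) = 50.4512 J/mm^3


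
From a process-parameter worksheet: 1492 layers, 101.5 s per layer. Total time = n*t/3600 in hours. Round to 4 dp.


t = 1492 * 101.5 / 3600 = 42.0661 hrs


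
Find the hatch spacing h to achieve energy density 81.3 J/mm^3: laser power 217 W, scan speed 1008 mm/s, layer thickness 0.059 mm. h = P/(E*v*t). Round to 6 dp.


h = 217 / (81.3*1008*0.059) = 0.04488 mm


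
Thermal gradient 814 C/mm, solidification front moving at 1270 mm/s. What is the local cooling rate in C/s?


CR = 814 * 1270 = 1033780 C/s


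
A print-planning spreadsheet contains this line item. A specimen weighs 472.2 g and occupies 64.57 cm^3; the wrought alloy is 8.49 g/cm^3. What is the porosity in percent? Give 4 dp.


rho_part = 472.2 / 64.57 = 7.31299365 g/cm^3
Porosity = (1 - 7.31299365/8.49)*100 = 13.8634 %


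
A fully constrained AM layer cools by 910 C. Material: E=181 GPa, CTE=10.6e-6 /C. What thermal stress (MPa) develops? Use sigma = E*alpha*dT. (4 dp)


sigma = 181*1000 * 10.6e-6 * 910 = 1745.926 MPa


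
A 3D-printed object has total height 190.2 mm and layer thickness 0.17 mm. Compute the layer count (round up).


Layers = ceil(190.2/0.17) = 1119


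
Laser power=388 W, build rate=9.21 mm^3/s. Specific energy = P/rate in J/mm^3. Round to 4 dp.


SE = 388 / 9.21 = 42.1281 J/mm^3


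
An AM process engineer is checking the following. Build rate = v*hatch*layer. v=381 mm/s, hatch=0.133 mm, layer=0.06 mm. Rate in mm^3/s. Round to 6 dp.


Rate = 381 * 0.133 * 0.06 = 3.04038 mm^3/s


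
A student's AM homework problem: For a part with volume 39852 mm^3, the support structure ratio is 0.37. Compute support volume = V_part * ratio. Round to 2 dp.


V_support = 39852 * 0.37 = 14745.24 mm^3


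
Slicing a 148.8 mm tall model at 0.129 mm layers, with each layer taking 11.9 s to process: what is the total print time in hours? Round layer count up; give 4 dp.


Layers = ceil(148.8/0.129) = 1154
t = 1154 * 11.9 / 3600 = 3.8146 hrs


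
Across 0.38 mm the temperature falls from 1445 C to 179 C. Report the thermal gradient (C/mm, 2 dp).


G = (1445-179)/0.38 = 3331.58 C/mm


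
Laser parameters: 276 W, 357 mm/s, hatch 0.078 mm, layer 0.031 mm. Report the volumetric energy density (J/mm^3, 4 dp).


E = 276 / (357*0.078*0.031) = 319.7309 J/mm^3


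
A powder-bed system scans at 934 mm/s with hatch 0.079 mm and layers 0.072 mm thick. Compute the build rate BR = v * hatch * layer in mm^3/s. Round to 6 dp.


Rate = 934 * 0.079 * 0.072 = 5.312592 mm^3/s


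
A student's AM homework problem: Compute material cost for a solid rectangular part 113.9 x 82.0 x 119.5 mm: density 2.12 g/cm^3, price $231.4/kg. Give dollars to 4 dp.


V = 113.9 * 82.0 * 119.5 = 1116106.1 mm^3 = 1116.1061 cm^3
Mass = 1116.1061 * 2.12 / 1000 = 2.36614493 kg
Cost = 2.36614493 * 231.4 = 547.5259 $


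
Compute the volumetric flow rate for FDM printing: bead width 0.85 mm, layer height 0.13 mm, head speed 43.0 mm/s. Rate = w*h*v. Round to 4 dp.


Rate = 0.85 * 0.13 * 43.0 = 4.7515 mm^3/s


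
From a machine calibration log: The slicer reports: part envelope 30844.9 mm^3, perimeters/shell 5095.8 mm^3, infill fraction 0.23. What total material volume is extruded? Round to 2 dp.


V_infill = (30844.9 - 5095.8) * 0.23 = 5922.29
V_total = 5095.8 + 5922.29 = 11018.09 mm^3


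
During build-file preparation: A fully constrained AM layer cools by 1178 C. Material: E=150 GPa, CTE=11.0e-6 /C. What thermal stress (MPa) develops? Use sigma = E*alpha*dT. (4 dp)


sigma = 150*1000 * 11.0e-6 * 1178 = 1943.7 MPa


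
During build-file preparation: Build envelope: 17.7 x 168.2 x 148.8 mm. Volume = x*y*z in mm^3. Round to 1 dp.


V = 17.7 * 168.2 * 148.8 = 442998.4 mm^3


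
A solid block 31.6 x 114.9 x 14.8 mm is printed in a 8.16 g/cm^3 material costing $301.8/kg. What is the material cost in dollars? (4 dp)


V = 31.6 * 114.9 * 14.8 = 53736.432 mm^3 = 53.736432 cm^3
Mass = 53.736432 * 8.16 / 1000 = 0.43848929 kg
Cost = 0.43848929 * 301.8 = 132.3361 $


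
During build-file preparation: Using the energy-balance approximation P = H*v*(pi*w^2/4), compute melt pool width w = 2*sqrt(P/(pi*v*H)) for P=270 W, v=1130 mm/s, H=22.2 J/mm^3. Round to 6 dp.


w = 2*sqrt(270/(pi*1130*22.2)) = 0.117063 mm


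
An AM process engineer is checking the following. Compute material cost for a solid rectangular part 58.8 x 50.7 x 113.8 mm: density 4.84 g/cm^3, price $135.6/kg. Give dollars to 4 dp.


V = 58.8 * 50.7 * 113.8 = 339256.008 mm^3 = 339.256008 cm^3
Mass = 339.256008 * 4.84 / 1000 = 1.64199908 kg
Cost = 1.64199908 * 135.6 = 222.6551 $


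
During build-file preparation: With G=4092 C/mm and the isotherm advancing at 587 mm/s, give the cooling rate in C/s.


CR = 4092 * 587 = 2402004 C/s


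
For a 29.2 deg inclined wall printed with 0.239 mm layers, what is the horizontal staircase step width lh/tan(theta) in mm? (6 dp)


step = 0.239 / tan(29.2) = 0.42764 mm


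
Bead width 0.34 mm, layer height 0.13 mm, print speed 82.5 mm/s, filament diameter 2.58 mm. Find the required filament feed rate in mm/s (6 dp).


Q = 0.34 * 0.13 * 82.5 = 3.6465 mm^3/s
A_fil = pi*(2.58/2)^2 = 5.22792433 mm^2
v_feed = 3.6465 / 5.22792433 = 0.697504 mm/s


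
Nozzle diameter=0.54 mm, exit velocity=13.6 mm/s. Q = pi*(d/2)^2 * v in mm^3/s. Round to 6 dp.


A = pi*(0.54/2)^2 = 0.2290221 mm^2
Q = 0.2290221 * 13.6 = 3.114701 mm^3/s


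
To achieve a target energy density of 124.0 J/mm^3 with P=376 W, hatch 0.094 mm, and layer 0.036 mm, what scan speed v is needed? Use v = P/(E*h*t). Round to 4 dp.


v = 376 / (124.0*0.094*0.036) = 896.0573 mm/s


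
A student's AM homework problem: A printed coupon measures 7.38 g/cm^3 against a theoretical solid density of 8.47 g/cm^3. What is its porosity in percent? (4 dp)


Porosity = (1-7.38/8.47)*100 = 12.8689 %


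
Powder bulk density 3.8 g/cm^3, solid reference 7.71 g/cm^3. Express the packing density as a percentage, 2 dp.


Packing = (3.8/7.71)*100 = 49.29 %


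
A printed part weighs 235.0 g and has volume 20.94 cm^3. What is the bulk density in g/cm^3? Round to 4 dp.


rho = 235.0 / 20.94 = 11.2225 g/cm^3


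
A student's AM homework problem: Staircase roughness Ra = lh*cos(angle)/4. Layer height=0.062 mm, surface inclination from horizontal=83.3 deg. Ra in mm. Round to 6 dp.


Ra = 0.062 * cos(83.3) / 4 = 0.001808 mm


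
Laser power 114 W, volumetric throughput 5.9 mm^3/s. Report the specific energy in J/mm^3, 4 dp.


SE = 114 / 5.9 = 19.322 J/mm^3


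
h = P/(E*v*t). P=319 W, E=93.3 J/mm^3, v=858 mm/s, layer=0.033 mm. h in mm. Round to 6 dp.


h = 319 / (93.3*858*0.033) = 0.120756 mm


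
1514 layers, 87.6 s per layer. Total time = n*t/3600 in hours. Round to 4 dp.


t = 1514 * 87.6 / 3600 = 36.8407 hrs


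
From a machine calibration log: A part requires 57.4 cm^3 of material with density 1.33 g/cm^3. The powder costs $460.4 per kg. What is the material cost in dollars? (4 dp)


Mass = 57.4*1.33/1000 = 0.076342 kg
Cost = 0.076342 * 460.4 = 35.1479 $


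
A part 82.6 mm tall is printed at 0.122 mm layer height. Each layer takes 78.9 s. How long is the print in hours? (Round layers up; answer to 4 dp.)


Layers = ceil(82.6/0.122) = 678
t = 678 * 78.9 / 3600 = 14.8595 hrs


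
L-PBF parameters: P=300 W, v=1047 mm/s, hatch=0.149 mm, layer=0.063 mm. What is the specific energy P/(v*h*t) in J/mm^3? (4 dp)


Build rate = 1047 * 0.149 * 0.063 = 9.828189 mm^3/s
SE = 300 / 9.828189 = 30.5244 J/mm^3


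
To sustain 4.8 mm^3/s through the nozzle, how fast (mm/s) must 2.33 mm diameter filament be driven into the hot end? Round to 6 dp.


A = pi*(2.33/2)^2 = 4.263848
v = 4.8 / 4.263848 = 1.125744 mm/s


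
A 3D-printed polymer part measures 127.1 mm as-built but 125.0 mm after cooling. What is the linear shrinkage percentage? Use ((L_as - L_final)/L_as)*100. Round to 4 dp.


Shrinkage = ((127.1-125.0)/127.1)*100 = 1.6522 %


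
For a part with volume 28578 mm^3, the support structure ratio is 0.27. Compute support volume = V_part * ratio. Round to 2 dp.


V_support = 28578 * 0.27 = 7716.06 mm^3


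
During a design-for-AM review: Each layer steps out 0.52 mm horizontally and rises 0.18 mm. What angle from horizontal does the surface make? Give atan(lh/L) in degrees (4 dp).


angle = atan(0.18/0.52) = 19.0935 degrees


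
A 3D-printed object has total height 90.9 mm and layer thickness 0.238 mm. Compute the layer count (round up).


Layers = ceil(90.9/0.238) = 382


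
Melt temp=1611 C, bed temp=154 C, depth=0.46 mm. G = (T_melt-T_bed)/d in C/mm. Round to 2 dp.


G = (1611-154)/0.46 = 3167.39 C/mm


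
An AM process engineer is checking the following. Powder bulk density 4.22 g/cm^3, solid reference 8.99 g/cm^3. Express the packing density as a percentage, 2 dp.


Packing = (4.22/8.99)*100 = 46.94 %


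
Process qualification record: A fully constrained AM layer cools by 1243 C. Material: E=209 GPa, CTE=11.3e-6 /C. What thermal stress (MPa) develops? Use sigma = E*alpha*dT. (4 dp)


sigma = 209*1000 * 11.3e-6 * 1243 = 2935.5931 MPa


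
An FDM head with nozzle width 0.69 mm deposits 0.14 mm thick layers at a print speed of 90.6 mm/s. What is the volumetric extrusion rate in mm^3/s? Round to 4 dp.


Rate = 0.69 * 0.14 * 90.6 = 8.752 mm^3/s


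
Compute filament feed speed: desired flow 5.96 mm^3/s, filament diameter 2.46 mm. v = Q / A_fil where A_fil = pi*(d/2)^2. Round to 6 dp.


A = pi*(2.46/2)^2 = 4.752916
v = 5.96 / 4.752916 = 1.253967 mm/s


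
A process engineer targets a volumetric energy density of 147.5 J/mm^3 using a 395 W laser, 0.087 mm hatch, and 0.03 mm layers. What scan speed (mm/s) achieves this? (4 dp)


v = 395 / (147.5*0.087*0.03) = 1026.0407 mm/s


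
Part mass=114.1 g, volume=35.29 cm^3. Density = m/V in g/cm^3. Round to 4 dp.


rho = 114.1 / 35.29 = 3.2332 g/cm^3


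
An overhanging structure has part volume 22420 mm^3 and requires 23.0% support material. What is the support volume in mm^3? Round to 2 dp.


V_support = 22420 * 0.23 = 5156.6 mm^3


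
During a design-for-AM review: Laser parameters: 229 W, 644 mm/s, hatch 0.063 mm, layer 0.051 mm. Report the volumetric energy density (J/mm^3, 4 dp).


E = 229 / (644*0.063*0.051) = 110.6723 J/mm^3


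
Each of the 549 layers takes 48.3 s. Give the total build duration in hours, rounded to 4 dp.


t = 549 * 48.3 / 3600 = 7.3658 hrs


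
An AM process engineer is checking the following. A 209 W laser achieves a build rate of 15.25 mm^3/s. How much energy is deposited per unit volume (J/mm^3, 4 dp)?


SE = 209 / 15.25 = 13.7049 J/mm^3


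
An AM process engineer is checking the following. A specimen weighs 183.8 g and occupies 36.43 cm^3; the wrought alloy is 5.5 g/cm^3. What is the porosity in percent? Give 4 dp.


rho_part = 183.8 / 36.43 = 5.04529234 g/cm^3
Porosity = (1 - 5.04529234/5.5)*100 = 8.2674 %


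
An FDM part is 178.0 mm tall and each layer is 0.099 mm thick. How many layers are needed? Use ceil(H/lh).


Layers = ceil(178.0/0.099) = 1798


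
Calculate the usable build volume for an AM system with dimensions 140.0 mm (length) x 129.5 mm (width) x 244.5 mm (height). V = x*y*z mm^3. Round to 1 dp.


V = 140.0 * 129.5 * 244.5 = 4432785.0 mm^3


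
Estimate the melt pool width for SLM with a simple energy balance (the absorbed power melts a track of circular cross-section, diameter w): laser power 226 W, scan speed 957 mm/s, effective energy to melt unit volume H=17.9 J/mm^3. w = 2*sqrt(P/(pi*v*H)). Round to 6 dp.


w = 2*sqrt(226/(pi*957*17.9)) = 0.129607 mm


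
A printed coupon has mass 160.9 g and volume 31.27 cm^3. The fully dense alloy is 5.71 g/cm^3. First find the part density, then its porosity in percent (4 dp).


rho_part = 160.9 / 31.27 = 5.14550688 g/cm^3
Porosity = (1 - 5.14550688/5.71)*100 = 9.886 %


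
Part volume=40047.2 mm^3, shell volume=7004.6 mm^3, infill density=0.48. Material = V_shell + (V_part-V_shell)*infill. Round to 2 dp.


V_infill = (40047.2 - 7004.6) * 0.48 = 15860.45
V_total = 7004.6 + 15860.45 = 22865.05 mm^3


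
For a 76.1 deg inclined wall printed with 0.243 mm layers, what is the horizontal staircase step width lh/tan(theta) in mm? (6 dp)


step = 0.243 / tan(76.1) = 0.060136 mm


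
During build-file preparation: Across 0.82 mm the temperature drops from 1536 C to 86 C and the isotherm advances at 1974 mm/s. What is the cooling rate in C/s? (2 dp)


G = (1536-86)/0.82 = 1768.29268293 C/mm
CR = 1768.29268293 * 1974 = 3490609.76 C/s


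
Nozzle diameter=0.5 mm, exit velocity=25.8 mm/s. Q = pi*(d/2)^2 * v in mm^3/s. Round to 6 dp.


A = pi*(0.5/2)^2 = 0.19634954 mm^2
Q = 0.19634954 * 25.8 = 5.065818 mm^3/s


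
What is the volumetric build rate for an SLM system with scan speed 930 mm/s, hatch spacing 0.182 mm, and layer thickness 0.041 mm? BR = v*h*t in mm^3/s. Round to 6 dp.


Rate = 930 * 0.182 * 0.041 = 6.93966 mm^3/s


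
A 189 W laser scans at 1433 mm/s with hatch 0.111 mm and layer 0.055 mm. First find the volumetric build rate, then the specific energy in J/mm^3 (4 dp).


Build rate = 1433 * 0.111 * 0.055 = 8.748465 mm^3/s
SE = 189 / 8.748465 = 21.6038 J/mm^3


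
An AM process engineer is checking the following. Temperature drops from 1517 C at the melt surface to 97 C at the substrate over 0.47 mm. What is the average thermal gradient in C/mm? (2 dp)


G = (1517-97)/0.47 = 3021.28 C/mm


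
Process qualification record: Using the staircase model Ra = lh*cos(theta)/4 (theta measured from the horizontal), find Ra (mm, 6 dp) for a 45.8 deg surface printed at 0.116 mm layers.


Ra = 0.116 * cos(45.8) / 4 = 0.020218 mm


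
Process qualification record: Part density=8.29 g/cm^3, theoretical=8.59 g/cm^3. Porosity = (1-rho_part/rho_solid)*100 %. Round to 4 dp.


Porosity = (1-8.29/8.59)*100 = 3.4924 %


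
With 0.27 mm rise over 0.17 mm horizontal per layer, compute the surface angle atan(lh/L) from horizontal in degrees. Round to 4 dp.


angle = atan(0.27/0.17) = 57.8043 degrees


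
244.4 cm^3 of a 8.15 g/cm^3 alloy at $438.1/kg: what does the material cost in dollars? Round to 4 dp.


Mass = 244.4*8.15/1000 = 1.99186 kg
Cost = 1.99186 * 438.1 = 872.6339 $


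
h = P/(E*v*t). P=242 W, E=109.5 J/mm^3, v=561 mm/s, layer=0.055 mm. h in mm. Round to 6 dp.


h = 242 / (109.5*561*0.055) = 0.071627 mm


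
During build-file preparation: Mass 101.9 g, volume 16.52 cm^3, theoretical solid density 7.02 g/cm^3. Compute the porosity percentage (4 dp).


rho_part = 101.9 / 16.52 = 6.16828087 g/cm^3
Porosity = (1 - 6.16828087/7.02)*100 = 12.1328 %


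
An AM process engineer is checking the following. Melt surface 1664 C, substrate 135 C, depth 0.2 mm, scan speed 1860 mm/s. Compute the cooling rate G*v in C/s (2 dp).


G = (1664-135)/0.2 = 7645.0 C/mm
CR = 7645.0 * 1860 = 14219700.0 C/s


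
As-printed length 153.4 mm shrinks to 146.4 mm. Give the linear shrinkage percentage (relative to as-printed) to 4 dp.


Shrinkage = ((153.4-146.4)/153.4)*100 = 4.5632 %


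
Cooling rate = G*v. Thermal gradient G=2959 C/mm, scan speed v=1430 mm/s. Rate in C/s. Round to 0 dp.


CR = 2959 * 1430 = 4231370 C/s


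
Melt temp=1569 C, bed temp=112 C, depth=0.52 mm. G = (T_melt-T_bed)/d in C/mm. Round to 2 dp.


G = (1569-112)/0.52 = 2801.92 C/mm


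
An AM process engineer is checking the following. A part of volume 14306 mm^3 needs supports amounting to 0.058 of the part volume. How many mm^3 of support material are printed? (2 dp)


V_support = 14306 * 0.058 = 829.75 mm^3
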